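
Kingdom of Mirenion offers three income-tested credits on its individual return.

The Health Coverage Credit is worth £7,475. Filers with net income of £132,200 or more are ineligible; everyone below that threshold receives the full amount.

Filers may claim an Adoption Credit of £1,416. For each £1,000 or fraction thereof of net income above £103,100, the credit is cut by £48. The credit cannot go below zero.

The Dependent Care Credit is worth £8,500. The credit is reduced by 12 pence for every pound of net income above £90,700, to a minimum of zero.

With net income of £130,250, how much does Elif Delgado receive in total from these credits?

£11,301

Health Coverage Credit: £130,250 is below the £132,200 cutoff, so the full £7,475 applies.
Adoption Credit: income exceeds £103,100 by £27,150, which is 28 full-or-partial £1,000 increments; reduction = 28 × £48 = £1,344, leaving £72.
Dependent Care Credit: 12% of the £39,550 excess over £90,700 is £4,746; credit = £8,500 − £4,746 = £3,754.
Total: £7,475 + £72 + £3,754 = £11,301.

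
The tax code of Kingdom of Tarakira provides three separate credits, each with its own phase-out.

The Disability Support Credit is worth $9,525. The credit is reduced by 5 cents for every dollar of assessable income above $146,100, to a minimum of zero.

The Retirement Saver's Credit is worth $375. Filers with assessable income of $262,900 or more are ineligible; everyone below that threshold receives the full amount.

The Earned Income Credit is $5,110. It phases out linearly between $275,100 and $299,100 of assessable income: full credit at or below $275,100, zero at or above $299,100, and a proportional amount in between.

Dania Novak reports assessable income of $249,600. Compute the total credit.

$9,835

Disability Support Credit: 5% of the $103,500 excess over $146,100 is $5,175; credit = $9,525 − $5,175 = $4,350.
Retirement Saver's Credit: $249,600 is below the $262,900 cutoff, so the full $375 applies.
Earned Income Credit: $249,600 is at or below the $275,100 threshold, so the full $5,110 applies.
Total: $4,350 + $375 + $5,110 = $9,835.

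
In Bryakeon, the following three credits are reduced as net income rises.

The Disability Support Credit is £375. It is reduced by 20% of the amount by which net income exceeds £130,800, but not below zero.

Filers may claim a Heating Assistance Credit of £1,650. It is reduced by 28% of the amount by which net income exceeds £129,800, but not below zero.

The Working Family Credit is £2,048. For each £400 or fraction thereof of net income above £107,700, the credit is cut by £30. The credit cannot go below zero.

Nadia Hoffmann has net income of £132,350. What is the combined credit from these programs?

£1,189

Disability Support Credit: 20% of the £1,550 excess over £130,800 is £310; credit = £375 − £310 = £65.
Heating Assistance Credit: 28% of the £2,550 excess over £129,800 is £714; credit = £1,650 − £714 = £936.
Working Family Credit: income exceeds £107,700 by £24,650, which is 62 full-or-partial £400 increments; reduction = 62 × £30 = £1,860, leaving £188.
Total: £65 + £936 + £188 = £1,189.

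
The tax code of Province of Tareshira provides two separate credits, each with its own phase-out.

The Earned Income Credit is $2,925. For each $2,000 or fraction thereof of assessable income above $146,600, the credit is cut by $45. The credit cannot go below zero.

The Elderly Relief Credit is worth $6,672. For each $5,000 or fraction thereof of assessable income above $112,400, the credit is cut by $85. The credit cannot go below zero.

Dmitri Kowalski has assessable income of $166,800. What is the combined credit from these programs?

Earned Income Credit: income exceeds $146,600 by $20,200, which is 11 full-or-partial $2,000 increments; reduction = 11 × $45 = $495, leaving $2,430.
Elderly Relief Credit: income exceeds $112,400 by $54,400, which is 11 full-or-partial $5,000 increments; reduction = 11 × $85 = $935, leaving $5,737.
Total: $2,430 + $5,737 = $8,167.

$8,167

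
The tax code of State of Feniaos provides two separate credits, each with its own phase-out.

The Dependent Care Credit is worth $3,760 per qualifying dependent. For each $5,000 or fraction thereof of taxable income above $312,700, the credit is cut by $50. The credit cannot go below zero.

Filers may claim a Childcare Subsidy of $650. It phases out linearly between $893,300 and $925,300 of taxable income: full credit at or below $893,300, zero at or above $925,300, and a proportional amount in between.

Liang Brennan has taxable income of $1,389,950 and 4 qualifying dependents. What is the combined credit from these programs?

$4,240

Dependent Care Credit: base = 4 × $3,760 = $15,040. income exceeds $312,700 by $1,077,250, which is 216 full-or-partial $5,000 increments; reduction = 216 × $50 = $10,800, leaving $4,240.
Childcare Subsidy: $1,389,950 is at or above $925,300, so the credit is $0.
Total: $4,240 + $0 = $4,240.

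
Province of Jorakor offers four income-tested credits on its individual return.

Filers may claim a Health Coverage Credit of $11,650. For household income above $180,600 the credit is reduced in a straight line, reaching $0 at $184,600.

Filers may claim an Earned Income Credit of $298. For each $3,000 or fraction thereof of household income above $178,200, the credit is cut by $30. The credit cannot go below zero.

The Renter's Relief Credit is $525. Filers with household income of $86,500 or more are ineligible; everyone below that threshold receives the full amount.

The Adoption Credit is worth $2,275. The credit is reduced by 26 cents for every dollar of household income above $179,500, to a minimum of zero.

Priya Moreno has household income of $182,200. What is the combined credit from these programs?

$8,801

Health Coverage Credit: $182,200 is $1,600 into a $4,000 phase-out range, leaving 2,400/4,000 of the credit: $11,650 × 2,400/4,000 = $6,990.
Earned Income Credit: income exceeds $178,200 by $4,000, which is 2 full-or-partial $3,000 increments; reduction = 2 × $30 = $60, leaving $238.
Renter's Relief Credit: $182,200 meets or exceeds the $86,500 cutoff, so the credit is $0.
Adoption Credit: 26% of the $2,700 excess over $179,500 is $702; credit = $2,275 − $702 = $1,573.
Total: $6,990 + $238 + $0 + $1,573 = $8,801.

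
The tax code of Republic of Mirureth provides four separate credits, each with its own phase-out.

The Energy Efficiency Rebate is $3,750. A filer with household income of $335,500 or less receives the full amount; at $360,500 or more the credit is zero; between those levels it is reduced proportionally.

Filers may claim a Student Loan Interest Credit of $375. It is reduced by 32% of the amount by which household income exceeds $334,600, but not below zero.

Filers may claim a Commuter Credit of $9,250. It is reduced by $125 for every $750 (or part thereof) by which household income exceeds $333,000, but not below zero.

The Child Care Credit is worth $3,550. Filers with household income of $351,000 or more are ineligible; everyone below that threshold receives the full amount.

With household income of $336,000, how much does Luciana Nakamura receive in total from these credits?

Energy Efficiency Rebate: $336,000 is $500 into a $25,000 phase-out range, leaving 24,500/25,000 of the credit: $3,750 × 24,500/25,000 = $3,675.
Student Loan Interest Credit: 32% of the $1,400 excess over $334,600 is $448 ≥ base, so the credit is $0.
Commuter Credit: income exceeds $333,000 by $3,000, which is 4 full-or-partial $750 increments; reduction = 4 × $125 = $500, leaving $8,750.
Child Care Credit: $336,000 is below the $351,000 cutoff, so the full $3,550 applies.
Total: $3,675 + $0 + $8,750 + $3,550 = $15,975.

$15,975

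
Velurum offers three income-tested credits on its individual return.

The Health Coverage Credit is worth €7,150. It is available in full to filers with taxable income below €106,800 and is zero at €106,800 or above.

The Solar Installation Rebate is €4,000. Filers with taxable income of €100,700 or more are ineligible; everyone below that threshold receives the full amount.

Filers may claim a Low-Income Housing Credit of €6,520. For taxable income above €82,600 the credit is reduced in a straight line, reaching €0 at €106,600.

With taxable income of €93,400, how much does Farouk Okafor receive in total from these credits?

€14,736

Health Coverage Credit: €93,400 is below the €106,800 cutoff, so the full €7,150 applies.
Solar Installation Rebate: €93,400 is below the €100,700 cutoff, so the full €4,000 applies.
Low-Income Housing Credit: €93,400 is €10,800 into a €24,000 phase-out range, leaving 13,200/24,000 of the credit: €6,520 × 13,200/24,000 = €3,586.
Total: €7,150 + €4,000 + €3,586 = €14,736.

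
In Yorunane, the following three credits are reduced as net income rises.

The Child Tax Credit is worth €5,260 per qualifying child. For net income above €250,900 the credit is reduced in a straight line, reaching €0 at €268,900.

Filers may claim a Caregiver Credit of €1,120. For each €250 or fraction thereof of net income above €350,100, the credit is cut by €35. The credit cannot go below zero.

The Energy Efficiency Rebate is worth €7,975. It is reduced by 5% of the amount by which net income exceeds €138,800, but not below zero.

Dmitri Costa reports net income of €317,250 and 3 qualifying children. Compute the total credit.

€1,120

Child Tax Credit: base = 3 × €5,260 = €15,780. €317,250 is at or above €268,900, so the credit is €0.
Caregiver Credit: €317,250 is at or below the €350,100 threshold, so the full €1,120 applies.
Energy Efficiency Rebate: 5% of the €178,450 excess over €138,800 is €8,922.50 ≥ base, so the credit is €0.
Total: €0 + €1,120 + €0 = €1,120.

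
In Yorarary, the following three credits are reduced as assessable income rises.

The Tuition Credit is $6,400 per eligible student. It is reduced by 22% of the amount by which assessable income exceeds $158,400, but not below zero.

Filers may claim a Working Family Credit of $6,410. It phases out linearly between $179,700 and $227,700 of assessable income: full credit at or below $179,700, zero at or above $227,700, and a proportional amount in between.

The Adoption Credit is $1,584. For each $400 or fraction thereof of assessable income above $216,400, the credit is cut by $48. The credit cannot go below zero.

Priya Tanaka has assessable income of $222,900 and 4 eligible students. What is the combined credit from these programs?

$12,819

Tuition Credit: base = 4 × $6,400 = $25,600. 22% of the $64,500 excess over $158,400 is $14,190; credit = $25,600 − $14,190 = $11,410.
Working Family Credit: $222,900 is $43,200 into a $48,000 phase-out range, leaving 4,800/48,000 of the credit: $6,410 × 4,800/48,000 = $641.
Adoption Credit: income exceeds $216,400 by $6,500, which is 17 full-or-partial $400 increments; reduction = 17 × $48 = $816, leaving $768.
Total: $11,410 + $641 + $768 = $12,819.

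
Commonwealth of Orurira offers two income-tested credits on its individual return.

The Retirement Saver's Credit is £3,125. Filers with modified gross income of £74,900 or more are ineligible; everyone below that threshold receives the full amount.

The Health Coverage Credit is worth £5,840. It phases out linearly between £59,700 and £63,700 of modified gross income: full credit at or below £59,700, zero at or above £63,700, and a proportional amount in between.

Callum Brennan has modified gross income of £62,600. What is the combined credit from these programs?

£4,731

Retirement Saver's Credit: £62,600 is below the £74,900 cutoff, so the full £3,125 applies.
Health Coverage Credit: £62,600 is £2,900 into a £4,000 phase-out range, leaving 1,100/4,000 of the credit: £5,840 × 1,100/4,000 = £1,606.
Total: £3,125 + £1,606 = £4,731.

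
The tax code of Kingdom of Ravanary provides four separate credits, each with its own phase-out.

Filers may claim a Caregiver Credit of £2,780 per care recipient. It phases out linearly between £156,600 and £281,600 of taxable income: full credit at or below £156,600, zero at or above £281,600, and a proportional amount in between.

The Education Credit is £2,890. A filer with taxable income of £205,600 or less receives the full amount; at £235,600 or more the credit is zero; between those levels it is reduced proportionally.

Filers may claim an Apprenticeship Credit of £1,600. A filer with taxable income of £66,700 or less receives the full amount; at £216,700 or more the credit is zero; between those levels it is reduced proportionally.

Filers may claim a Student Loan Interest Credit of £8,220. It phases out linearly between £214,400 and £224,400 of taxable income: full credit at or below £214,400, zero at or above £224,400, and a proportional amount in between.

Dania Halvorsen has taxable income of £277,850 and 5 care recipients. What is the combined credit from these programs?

Caregiver Credit: base = 5 × £2,780 = £13,900. £277,850 is £121,250 into a £125,000 phase-out range, leaving 3,750/125,000 of the credit: £13,900 × 3,750/125,000 = £417.
Education Credit: £277,850 is at or above £235,600, so the credit is £0.
Apprenticeship Credit: £277,850 is at or above £216,700, so the credit is £0.
Student Loan Interest Credit: £277,850 is at or above £224,400, so the credit is £0.
Total: £417 + £0 + £0 + £0 = £417.

£417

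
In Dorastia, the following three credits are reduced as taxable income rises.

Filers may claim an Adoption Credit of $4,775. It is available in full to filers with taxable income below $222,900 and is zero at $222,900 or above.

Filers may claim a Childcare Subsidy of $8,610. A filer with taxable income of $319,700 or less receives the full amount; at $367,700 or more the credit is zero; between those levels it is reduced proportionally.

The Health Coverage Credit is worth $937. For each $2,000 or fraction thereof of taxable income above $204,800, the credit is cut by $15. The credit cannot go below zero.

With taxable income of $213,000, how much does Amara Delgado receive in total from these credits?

Adoption Credit: $213,000 is below the $222,900 cutoff, so the full $4,775 applies.
Childcare Subsidy: $213,000 is at or below the $319,700 threshold, so the full $8,610 applies.
Health Coverage Credit: income exceeds $204,800 by $8,200, which is 5 full-or-partial $2,000 increments; reduction = 5 × $15 = $75, leaving $862.
Total: $4,775 + $8,610 + $862 = $14,247.

$14,247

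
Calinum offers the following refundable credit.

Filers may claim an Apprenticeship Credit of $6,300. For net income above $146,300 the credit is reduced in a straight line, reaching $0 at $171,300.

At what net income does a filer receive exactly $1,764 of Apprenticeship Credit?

$164,300

$1,764 is 1,764/6,300 of the full $6,300, so 4,536/6,300 of the $25,000 range has been used: income = $146,300 + $25,000 × 4,536/6,300 = $164,300.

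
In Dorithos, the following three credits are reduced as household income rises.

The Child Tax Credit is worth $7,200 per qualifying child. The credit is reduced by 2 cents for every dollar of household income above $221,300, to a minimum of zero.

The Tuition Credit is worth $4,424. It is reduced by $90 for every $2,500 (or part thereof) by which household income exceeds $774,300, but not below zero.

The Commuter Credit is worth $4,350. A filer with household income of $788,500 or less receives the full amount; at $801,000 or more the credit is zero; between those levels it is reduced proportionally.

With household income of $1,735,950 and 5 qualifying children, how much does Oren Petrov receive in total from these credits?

$5,707

Child Tax Credit: base = 5 × $7,200 = $36,000. 2% of the $1,514,650 excess over $221,300 is $30,293; credit = $36,000 − $30,293 = $5,707.
Tuition Credit: income exceeds $774,300 by $961,650 → 385 increments × $90 = $34,650 ≥ base, so the credit is $0.
Commuter Credit: $1,735,950 is at or above $801,000, so the credit is $0.
Total: $5,707 + $0 + $0 = $5,707.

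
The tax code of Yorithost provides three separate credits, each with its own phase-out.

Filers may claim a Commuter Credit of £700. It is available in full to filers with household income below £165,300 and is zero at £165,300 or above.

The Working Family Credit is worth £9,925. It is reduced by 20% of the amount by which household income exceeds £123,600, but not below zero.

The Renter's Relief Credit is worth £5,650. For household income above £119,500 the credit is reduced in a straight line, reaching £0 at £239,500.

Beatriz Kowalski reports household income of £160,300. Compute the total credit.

Commuter Credit: £160,300 is below the £165,300 cutoff, so the full £700 applies.
Working Family Credit: 20% of the £36,700 excess over £123,600 is £7,340; credit = £9,925 − £7,340 = £2,585.
Renter's Relief Credit: £160,300 is £40,800 into a £120,000 phase-out range, leaving 79,200/120,000 of the credit: £5,650 × 79,200/120,000 = £3,729.
Total: £700 + £2,585 + £3,729 = £7,014.

£7,014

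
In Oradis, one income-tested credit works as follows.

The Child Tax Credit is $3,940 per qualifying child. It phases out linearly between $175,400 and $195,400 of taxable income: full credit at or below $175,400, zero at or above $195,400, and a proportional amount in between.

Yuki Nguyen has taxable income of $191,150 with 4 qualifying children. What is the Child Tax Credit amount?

Child Tax Credit: base = 4 × $3,940 = $15,760. $191,150 is $15,750 into a $20,000 phase-out range, leaving 4,250/20,000 of the credit: $15,760 × 4,250/20,000 = $3,349.

$3,349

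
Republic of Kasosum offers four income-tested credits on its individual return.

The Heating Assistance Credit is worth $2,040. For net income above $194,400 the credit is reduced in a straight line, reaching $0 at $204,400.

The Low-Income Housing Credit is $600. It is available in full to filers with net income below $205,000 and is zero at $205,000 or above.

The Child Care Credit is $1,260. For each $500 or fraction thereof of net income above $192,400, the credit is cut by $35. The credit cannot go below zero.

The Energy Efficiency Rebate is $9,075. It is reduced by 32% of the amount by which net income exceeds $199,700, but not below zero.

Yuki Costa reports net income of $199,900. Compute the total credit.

$11,264

Heating Assistance Credit: $199,900 is $5,500 into a $10,000 phase-out range, leaving 4,500/10,000 of the credit: $2,040 × 4,500/10,000 = $918.
Low-Income Housing Credit: $199,900 is below the $205,000 cutoff, so the full $600 applies.
Child Care Credit: income exceeds $192,400 by $7,500, which is 15 full-or-partial $500 increments; reduction = 15 × $35 = $525, leaving $735.
Energy Efficiency Rebate: 32% of the $200 excess over $199,700 is $64; credit = $9,075 − $64 = $9,011.
Total: $918 + $600 + $735 + $9,011 = $11,264.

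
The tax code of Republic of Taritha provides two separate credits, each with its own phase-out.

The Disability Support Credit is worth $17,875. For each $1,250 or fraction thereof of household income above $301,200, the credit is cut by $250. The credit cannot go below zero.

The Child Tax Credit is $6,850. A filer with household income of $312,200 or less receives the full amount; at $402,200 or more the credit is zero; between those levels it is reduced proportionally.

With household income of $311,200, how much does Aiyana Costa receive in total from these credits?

Disability Support Credit: income exceeds $301,200 by $10,000, which is 8 full-or-partial $1,250 increments; reduction = 8 × $250 = $2,000, leaving $15,875.
Child Tax Credit: $311,200 is at or below the $312,200 threshold, so the full $6,850 applies.
Total: $15,875 + $6,850 = $22,725.

$22,725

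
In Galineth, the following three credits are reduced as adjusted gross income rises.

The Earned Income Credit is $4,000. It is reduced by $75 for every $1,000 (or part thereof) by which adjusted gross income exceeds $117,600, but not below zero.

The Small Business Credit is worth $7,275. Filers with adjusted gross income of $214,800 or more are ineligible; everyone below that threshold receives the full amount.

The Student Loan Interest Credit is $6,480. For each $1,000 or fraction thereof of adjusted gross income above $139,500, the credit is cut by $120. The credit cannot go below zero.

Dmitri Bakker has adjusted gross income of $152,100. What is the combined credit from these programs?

$13,570

Earned Income Credit: income exceeds $117,600 by $34,500, which is 35 full-or-partial $1,000 increments; reduction = 35 × $75 = $2,625, leaving $1,375.
Small Business Credit: $152,100 is below the $214,800 cutoff, so the full $7,275 applies.
Student Loan Interest Credit: income exceeds $139,500 by $12,600, which is 13 full-or-partial $1,000 increments; reduction = 13 × $120 = $1,560, leaving $4,920.
Total: $1,375 + $7,275 + $4,920 = $13,570.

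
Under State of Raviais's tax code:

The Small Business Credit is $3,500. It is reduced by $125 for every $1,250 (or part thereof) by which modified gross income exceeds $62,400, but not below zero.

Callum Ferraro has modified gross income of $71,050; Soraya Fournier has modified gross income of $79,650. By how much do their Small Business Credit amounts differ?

$875

Callum ($71,050): Small Business Credit: income exceeds $62,400 by $8,650, which is 7 full-or-partial $1,250 increments; reduction = 7 × $125 = $875, leaving $2,625.
Soraya ($79,650): Small Business Credit: income exceeds $62,400 by $17,250, which is 14 full-or-partial $1,250 increments; reduction = 14 × $125 = $1,750, leaving $1,750.
Difference: |$2,625 − $1,750| = $875.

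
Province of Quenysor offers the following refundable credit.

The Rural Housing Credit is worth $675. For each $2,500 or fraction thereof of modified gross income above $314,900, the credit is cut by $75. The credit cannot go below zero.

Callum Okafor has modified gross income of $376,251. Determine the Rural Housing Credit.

$0

Rural Housing Credit: income exceeds $314,900 by $61,351 → 25 increments × $75 = $1,875 ≥ base, so the credit is $0.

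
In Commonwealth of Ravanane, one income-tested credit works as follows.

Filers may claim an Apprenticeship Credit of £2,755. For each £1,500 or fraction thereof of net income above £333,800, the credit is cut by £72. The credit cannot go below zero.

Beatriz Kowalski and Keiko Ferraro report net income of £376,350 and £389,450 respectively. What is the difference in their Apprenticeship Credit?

Beatriz (£376,350): Apprenticeship Credit: income exceeds £333,800 by £42,550, which is 29 full-or-partial £1,500 increments; reduction = 29 × £72 = £2,088, leaving £667.
Keiko (£389,450): Apprenticeship Credit: income exceeds £333,800 by £55,650, which is 38 full-or-partial £1,500 increments; reduction = 38 × £72 = £2,736, leaving £19.
Difference: |£667 − £19| = £648.

£648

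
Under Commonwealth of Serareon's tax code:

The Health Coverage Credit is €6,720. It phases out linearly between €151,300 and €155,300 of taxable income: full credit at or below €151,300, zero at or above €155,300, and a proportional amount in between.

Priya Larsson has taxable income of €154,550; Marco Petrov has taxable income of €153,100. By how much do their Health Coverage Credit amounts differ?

Priya (€154,550): Health Coverage Credit: €154,550 is €3,250 into a €4,000 phase-out range, leaving 750/4,000 of the credit: €6,720 × 750/4,000 = €1,260.
Marco (€153,100): Health Coverage Credit: €153,100 is €1,800 into a €4,000 phase-out range, leaving 2,200/4,000 of the credit: €6,720 × 2,200/4,000 = €3,696.
Difference: |€1,260 − €3,696| = €2,436.

€2,436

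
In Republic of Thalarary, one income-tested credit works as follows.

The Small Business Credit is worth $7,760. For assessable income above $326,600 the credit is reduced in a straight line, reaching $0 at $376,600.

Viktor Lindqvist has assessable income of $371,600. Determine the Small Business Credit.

$776

Small Business Credit: $371,600 is $45,000 into a $50,000 phase-out range, leaving 5,000/50,000 of the credit: $7,760 × 5,000/50,000 = $776.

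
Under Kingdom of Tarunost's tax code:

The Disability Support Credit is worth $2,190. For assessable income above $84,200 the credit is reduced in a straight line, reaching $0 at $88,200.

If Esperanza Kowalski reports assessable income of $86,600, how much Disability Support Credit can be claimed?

Disability Support Credit: $86,600 is $2,400 into a $4,000 phase-out range, leaving 1,600/4,000 of the credit: $2,190 × 1,600/4,000 = $876.

$876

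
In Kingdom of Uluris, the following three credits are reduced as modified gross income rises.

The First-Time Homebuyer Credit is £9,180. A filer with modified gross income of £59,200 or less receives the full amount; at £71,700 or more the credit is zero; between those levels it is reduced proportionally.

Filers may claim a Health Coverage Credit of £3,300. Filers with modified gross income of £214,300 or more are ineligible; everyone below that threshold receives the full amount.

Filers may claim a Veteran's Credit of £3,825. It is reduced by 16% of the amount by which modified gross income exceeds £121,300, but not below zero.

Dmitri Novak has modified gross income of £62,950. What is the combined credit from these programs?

£13,551

First-Time Homebuyer Credit: £62,950 is £3,750 into a £12,500 phase-out range, leaving 8,750/12,500 of the credit: £9,180 × 8,750/12,500 = £6,426.
Health Coverage Credit: £62,950 is below the £214,300 cutoff, so the full £3,300 applies.
Veteran's Credit: £62,950 is at or below the £121,300 threshold, so the full £3,825 applies.
Total: £6,426 + £3,300 + £3,825 = £13,551.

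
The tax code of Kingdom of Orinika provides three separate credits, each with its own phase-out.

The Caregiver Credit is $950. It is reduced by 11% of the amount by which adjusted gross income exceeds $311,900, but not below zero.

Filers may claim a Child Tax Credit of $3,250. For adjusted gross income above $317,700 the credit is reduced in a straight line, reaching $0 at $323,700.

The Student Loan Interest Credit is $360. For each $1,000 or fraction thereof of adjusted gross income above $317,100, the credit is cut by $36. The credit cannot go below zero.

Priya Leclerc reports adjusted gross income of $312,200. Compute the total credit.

Caregiver Credit: 11% of the $300 excess over $311,900 is $33; credit = $950 − $33 = $917.
Child Tax Credit: $312,200 is at or below the $317,700 threshold, so the full $3,250 applies.
Student Loan Interest Credit: $312,200 is at or below the $317,100 threshold, so the full $360 applies.
Total: $917 + $3,250 + $360 = $4,527.

$4,527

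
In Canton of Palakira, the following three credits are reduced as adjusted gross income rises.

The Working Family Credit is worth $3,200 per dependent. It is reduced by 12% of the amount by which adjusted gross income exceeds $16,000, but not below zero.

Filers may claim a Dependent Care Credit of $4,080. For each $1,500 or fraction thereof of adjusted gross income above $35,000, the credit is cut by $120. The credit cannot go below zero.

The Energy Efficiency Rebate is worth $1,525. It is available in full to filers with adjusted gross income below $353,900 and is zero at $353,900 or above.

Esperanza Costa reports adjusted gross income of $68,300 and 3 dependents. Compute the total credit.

$6,169

Working Family Credit: base = 3 × $3,200 = $9,600. 12% of the $52,300 excess over $16,000 is $6,276; credit = $9,600 − $6,276 = $3,324.
Dependent Care Credit: income exceeds $35,000 by $33,300, which is 23 full-or-partial $1,500 increments; reduction = 23 × $120 = $2,760, leaving $1,320.
Energy Efficiency Rebate: $68,300 is below the $353,900 cutoff, so the full $1,525 applies.
Total: $3,324 + $1,320 + $1,525 = $6,169.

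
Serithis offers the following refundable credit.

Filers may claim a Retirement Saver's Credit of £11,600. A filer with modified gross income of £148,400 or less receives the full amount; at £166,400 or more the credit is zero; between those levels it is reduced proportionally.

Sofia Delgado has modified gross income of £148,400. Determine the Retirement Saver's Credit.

Retirement Saver's Credit: £148,400 is at or below the £148,400 threshold, so the full £11,600 applies.

£11,600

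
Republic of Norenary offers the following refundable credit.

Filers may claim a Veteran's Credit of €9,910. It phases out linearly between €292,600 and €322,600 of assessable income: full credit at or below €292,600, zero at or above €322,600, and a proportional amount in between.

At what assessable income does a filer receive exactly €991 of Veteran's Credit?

€319,600

€991 is 991/9,910 of the full €9,910, so 8,919/9,910 of the €30,000 range has been used: income = €292,600 + €30,000 × 8,919/9,910 = €319,600.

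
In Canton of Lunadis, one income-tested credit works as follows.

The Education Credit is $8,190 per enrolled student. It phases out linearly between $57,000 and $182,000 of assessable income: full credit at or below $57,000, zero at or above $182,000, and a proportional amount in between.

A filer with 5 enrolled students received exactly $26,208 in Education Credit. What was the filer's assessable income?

$102,000

Full credit = 5 × $8,190 = $40,950.
$26,208 is 26,208/40,950 of the full $40,950, so 14,742/40,950 of the $125,000 range has been used: income = $57,000 + $125,000 × 14,742/40,950 = $102,000.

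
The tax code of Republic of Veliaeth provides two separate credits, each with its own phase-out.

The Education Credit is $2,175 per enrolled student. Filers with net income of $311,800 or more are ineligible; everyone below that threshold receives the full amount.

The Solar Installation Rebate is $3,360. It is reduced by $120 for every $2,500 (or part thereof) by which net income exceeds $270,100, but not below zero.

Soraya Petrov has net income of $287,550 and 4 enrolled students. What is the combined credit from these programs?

$11,220

Education Credit: base = 4 × $2,175 = $8,700. $287,550 is below the $311,800 cutoff, so the full $8,700 applies.
Solar Installation Rebate: income exceeds $270,100 by $17,450, which is 7 full-or-partial $2,500 increments; reduction = 7 × $120 = $840, leaving $2,520.
Total: $8,700 + $2,520 = $11,220.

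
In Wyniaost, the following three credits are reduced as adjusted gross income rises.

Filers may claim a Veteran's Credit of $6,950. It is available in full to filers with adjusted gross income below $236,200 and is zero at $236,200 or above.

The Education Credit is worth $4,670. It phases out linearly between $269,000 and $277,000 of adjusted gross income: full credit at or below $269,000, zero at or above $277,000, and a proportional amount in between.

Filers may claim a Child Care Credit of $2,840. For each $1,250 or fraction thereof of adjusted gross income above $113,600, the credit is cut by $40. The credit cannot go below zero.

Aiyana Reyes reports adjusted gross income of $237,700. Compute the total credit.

Veteran's Credit: $237,700 meets or exceeds the $236,200 cutoff, so the credit is $0.
Education Credit: $237,700 is at or below the $269,000 threshold, so the full $4,670 applies.
Child Care Credit: income exceeds $113,600 by $124,100 → 100 increments × $40 = $4,000 ≥ base, so the credit is $0.
Total: $0 + $4,670 + $0 = $4,670.

$4,670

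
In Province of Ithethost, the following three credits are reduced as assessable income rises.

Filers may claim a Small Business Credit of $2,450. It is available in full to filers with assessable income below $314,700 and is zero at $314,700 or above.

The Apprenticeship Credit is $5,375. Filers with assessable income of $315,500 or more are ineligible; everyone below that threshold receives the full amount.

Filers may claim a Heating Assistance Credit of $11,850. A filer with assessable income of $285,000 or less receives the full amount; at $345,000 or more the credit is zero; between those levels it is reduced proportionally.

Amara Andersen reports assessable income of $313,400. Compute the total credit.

Small Business Credit: $313,400 is below the $314,700 cutoff, so the full $2,450 applies.
Apprenticeship Credit: $313,400 is below the $315,500 cutoff, so the full $5,375 applies.
Heating Assistance Credit: $313,400 is $28,400 into a $60,000 phase-out range, leaving 31,600/60,000 of the credit: $11,850 × 31,600/60,000 = $6,241.
Total: $2,450 + $5,375 + $6,241 = $14,066.

$14,066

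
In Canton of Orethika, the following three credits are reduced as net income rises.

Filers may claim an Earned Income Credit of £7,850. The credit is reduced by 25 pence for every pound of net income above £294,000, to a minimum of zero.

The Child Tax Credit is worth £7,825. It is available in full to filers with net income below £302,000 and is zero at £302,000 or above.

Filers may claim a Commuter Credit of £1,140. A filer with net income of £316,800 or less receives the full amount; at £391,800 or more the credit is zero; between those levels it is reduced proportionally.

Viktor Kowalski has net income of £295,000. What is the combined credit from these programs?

Earned Income Credit: 25% of the £1,000 excess over £294,000 is £250; credit = £7,850 − £250 = £7,600.
Child Tax Credit: £295,000 is below the £302,000 cutoff, so the full £7,825 applies.
Commuter Credit: £295,000 is at or below the £316,800 threshold, so the full £1,140 applies.
Total: £7,600 + £7,825 + £1,140 = £16,565.

£16,565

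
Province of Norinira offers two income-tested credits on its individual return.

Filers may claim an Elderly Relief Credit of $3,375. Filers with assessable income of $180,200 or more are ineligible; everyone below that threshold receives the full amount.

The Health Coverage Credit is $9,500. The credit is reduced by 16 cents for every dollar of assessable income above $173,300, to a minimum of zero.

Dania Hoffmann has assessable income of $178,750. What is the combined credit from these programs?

Elderly Relief Credit: $178,750 is below the $180,200 cutoff, so the full $3,375 applies.
Health Coverage Credit: 16% of the $5,450 excess over $173,300 is $872; credit = $9,500 − $872 = $8,628.
Total: $3,375 + $8,628 = $12,003.

$12,003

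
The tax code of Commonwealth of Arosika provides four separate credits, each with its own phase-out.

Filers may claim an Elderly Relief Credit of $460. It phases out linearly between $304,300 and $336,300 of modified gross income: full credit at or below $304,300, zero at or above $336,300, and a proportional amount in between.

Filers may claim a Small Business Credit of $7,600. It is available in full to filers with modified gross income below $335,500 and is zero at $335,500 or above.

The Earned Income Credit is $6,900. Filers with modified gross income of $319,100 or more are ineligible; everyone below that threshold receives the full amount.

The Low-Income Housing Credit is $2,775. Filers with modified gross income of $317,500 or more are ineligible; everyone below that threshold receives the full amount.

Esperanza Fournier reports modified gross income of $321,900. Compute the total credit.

$7,807

Elderly Relief Credit: $321,900 is $17,600 into a $32,000 phase-out range, leaving 14,400/32,000 of the credit: $460 × 14,400/32,000 = $207.
Small Business Credit: $321,900 is below the $335,500 cutoff, so the full $7,600 applies.
Earned Income Credit: $321,900 meets or exceeds the $319,100 cutoff, so the credit is $0.
Low-Income Housing Credit: $321,900 meets or exceeds the $317,500 cutoff, so the credit is $0.
Total: $207 + $7,600 + $0 + $0 = $7,807.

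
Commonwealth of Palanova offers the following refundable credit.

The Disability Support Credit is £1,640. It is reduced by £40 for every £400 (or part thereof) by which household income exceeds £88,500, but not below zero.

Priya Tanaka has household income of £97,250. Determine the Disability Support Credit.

£760

Disability Support Credit: income exceeds £88,500 by £8,750, which is 22 full-or-partial £400 increments; reduction = 22 × £40 = £880, leaving £760.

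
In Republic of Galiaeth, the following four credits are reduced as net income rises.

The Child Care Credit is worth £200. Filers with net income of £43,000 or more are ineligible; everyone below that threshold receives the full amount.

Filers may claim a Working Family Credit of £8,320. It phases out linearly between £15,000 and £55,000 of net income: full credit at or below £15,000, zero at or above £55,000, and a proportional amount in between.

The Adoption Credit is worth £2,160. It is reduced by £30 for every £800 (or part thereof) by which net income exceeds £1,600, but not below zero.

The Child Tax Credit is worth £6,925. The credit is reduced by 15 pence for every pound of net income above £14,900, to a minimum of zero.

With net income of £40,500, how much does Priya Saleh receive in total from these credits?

Child Care Credit: £40,500 is below the £43,000 cutoff, so the full £200 applies.
Working Family Credit: £40,500 is £25,500 into a £40,000 phase-out range, leaving 14,500/40,000 of the credit: £8,320 × 14,500/40,000 = £3,016.
Adoption Credit: income exceeds £1,600 by £38,900, which is 49 full-or-partial £800 increments; reduction = 49 × £30 = £1,470, leaving £690.
Child Tax Credit: 15% of the £25,600 excess over £14,900 is £3,840; credit = £6,925 − £3,840 = £3,085.
Total: £200 + £3,016 + £690 + £3,085 = £6,991.

£6,991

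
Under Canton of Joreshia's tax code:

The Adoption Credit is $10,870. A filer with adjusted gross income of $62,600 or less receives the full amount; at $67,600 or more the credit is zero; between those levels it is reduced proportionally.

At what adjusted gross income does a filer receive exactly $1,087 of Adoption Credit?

$67,100

$1,087 is 1,087/10,870 of the full $10,870, so 9,783/10,870 of the $5,000 range has been used: income = $62,600 + $5,000 × 9,783/10,870 = $67,100.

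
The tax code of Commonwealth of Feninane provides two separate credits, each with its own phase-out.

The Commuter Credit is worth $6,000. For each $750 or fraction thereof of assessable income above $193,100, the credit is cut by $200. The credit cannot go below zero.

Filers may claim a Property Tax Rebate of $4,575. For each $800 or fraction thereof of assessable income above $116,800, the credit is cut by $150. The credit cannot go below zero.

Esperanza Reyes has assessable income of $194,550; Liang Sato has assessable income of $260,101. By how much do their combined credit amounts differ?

Esperanza ($194,550): Commuter Credit: income exceeds $193,100 by $1,450, which is 2 full-or-partial $750 increments; reduction = 2 × $200 = $400, leaving $5,600. Property Tax Rebate: income exceeds $116,800 by $77,750 → 98 increments × $150 = $14,700 ≥ base, so the credit is $0. total $5,600 + $0 = $5,600
Liang ($260,101): Commuter Credit: income exceeds $193,100 by $67,001 → 90 increments × $200 = $18,000 ≥ base, so the credit is $0. Property Tax Rebate: income exceeds $116,800 by $143,301 → 180 increments × $150 = $27,000 ≥ base, so the credit is $0. total $0 + $0 = $0
Difference: |$5,600 − $0| = $5,600.

$5,600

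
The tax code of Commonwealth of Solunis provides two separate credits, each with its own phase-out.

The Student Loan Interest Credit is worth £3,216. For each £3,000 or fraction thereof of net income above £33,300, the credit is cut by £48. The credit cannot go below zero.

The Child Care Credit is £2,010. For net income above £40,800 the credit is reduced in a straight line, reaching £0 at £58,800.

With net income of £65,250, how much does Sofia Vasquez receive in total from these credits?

£2,688

Student Loan Interest Credit: income exceeds £33,300 by £31,950, which is 11 full-or-partial £3,000 increments; reduction = 11 × £48 = £528, leaving £2,688.
Child Care Credit: £65,250 is at or above £58,800, so the credit is £0.
Total: £2,688 + £0 = £2,688.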